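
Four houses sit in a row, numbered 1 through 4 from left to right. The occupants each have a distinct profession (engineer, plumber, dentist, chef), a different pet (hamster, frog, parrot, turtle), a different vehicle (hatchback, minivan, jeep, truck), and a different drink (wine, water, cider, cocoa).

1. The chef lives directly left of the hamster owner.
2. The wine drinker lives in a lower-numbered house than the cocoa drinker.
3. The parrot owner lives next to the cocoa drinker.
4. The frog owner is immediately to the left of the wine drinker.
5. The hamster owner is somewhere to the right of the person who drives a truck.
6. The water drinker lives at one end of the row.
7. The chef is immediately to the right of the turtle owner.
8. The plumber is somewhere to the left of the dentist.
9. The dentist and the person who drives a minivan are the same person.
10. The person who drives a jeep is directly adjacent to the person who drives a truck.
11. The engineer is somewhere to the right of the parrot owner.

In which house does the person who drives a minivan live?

House 1 profession: only plumber fits.
So house 4 gets hamster for pet.
The chef is in house 3 (clue 1).
Clue 7: the turtle owner is in house 2.
House 2 profession: only dentist fits.
So house 4 gets engineer for profession.
The only pet still possible for house 1 is frog.
House 3's pet must be parrot (nothing else left).
The cocoa drinker is in house 4 (clue 3).
By clue 4, the wine drinker is in house 2.
The person who drives a minivan is in house 2 (clue 9).
That leaves cider as the drink for house 3.
The person who drives a jeep is in house 4 (clue 10).
Clue 10 places the person who drives a truck in house 3.
That leaves hatchback as the vehicle for house 1.
So house 1 gets water for drink.
So: house 1 = plumber/frog/hatchback/water, house 2 = dentist/turtle/minivan/wine, house 3 = chef/parrot/truck/cider, house 4 = engineer/hamster/jeep/cocoa.

2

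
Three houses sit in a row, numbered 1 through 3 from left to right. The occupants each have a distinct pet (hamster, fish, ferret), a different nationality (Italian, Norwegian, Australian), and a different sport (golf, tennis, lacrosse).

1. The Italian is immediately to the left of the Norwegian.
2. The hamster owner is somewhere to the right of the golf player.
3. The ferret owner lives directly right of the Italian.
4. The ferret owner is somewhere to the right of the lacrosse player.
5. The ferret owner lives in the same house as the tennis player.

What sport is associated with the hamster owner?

So house 1 gets fish for pet.
House 3 sport: only tennis fits.
By clue 5, the ferret owner is in house 3.
The only pet still possible for house 2 is hamster.
From clue 2, the golf player must be in house 1.
Clue 3: the Italian is in house 2.
The only nationality still possible for house 1 is Australian.
The only nationality still possible for house 3 is Norwegian.
House 2 sport: only lacrosse fits.
So: house 1 = fish/Australian/golf, house 2 = hamster/Italian/lacrosse, house 3 = ferret/Norwegian/tennis.

lacrosse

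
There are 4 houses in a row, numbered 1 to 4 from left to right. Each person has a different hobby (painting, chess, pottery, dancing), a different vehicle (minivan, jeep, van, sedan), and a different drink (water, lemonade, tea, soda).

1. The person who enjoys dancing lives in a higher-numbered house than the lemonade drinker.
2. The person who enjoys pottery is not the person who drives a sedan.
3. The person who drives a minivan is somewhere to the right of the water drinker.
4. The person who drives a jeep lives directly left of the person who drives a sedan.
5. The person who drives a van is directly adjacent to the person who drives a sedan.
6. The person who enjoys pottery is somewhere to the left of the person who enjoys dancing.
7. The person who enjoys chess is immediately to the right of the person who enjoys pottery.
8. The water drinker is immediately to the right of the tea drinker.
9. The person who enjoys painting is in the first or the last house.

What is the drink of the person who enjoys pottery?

That leaves soda as the drink for house 4.
The person who enjoys painting is narrowed to house 1 or 4; consider each.
Placing it in house 1 leads to a contradiction, so it's in house 4.
The only hobby still possible for house 1 is pottery.
Clue 7: the person who enjoys chess is in house 2.
House 3 hobby: only dancing fits.
The only drink still possible for house 3 is water.
From clue 3, the person who drives a minivan must be in house 4.
The tea drinker is in house 2 (clue 8).
The only drink still possible for house 1 is lemonade.
The person who drives a jeep is narrowed to house 1 or 2; consider each.
Placing it in house 2 leads to a contradiction, so it's in house 1.
The person who drives a sedan is in house 2 (clue 4).
House 3 vehicle: only van fits.
So: house 1 = pottery/jeep/lemonade, house 2 = chess/sedan/tea, house 3 = dancing/van/water, house 4 = painting/minivan/soda.

lemonade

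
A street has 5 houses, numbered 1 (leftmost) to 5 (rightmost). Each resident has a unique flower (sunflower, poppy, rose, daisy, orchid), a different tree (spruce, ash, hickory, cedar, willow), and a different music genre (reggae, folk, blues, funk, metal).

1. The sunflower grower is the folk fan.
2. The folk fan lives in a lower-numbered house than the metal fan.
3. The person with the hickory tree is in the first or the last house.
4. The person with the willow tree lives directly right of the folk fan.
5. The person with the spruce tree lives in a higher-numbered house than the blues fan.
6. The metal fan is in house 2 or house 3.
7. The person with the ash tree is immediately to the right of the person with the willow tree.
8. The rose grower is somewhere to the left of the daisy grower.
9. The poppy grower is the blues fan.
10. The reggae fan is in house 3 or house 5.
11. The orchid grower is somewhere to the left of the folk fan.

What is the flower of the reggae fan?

Clue 2: the folk fan is in house 2.
By clue 2, the metal fan is in house 3.
By clue 4, the person with the willow tree is in house 3.
By clue 7, the person with the ash tree is in house 4.
Clue 11 places the orchid grower in house 1.
The only flower still possible for house 5 is daisy.
Clue 1: the sunflower grower is in house 2.
By clue 9, the poppy grower is in house 4.
The blues fan is in house 4 (clue 9).
The only flower still possible for house 3 is rose.
That leaves funk as the music genre for house 1.
The only music genre still possible for house 5 is reggae.
Clue 5: the person with the spruce tree is in house 5.
House 1's tree must be hickory (nothing else left).
That leaves cedar as the tree for house 2.
So: house 1 = orchid/hickory/funk, house 2 = sunflower/cedar/folk, house 3 = rose/willow/metal, house 4 = poppy/ash/blues, house 5 = daisy/spruce/reggae.

daisy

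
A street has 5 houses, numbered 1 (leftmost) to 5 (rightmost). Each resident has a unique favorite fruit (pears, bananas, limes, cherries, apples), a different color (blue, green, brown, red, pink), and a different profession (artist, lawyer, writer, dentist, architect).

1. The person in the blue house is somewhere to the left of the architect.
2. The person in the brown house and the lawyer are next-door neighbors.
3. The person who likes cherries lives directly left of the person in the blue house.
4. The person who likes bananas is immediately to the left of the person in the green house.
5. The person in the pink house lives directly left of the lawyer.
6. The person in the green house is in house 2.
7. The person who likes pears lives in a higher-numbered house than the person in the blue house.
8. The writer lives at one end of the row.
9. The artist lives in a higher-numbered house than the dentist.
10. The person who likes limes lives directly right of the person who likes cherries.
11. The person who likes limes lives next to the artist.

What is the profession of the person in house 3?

The person in the green house is in house 2 (clue 6).
By clue 4, the person who likes bananas is in house 1.
The person who likes cherries is narrowed to house 2 or 3; consider each.
Placing it in house 2 leads to a contradiction, so it's in house 3.
Clue 3 places the person in the blue house in house 4.
Clue 7: the person who likes pears is in house 5.
Clue 10: the person who likes limes is in house 4.
So house 2 gets apples for favorite fruit.
The architect is in house 5 (clue 1).
House 1 profession: only writer fits.
House 2 profession: only dentist fits.
The only profession still possible for house 3 is artist.
House 4's profession must be lawyer (nothing else left).
Clue 5 places the person in the pink house in house 3.
The only color still possible for house 1 is red.
That leaves brown as the color for house 5.
So: house 1 = bananas/red/writer, house 2 = apples/green/dentist, house 3 = cherries/pink/artist, house 4 = limes/blue/lawyer, house 5 = pears/brown/architect.

artist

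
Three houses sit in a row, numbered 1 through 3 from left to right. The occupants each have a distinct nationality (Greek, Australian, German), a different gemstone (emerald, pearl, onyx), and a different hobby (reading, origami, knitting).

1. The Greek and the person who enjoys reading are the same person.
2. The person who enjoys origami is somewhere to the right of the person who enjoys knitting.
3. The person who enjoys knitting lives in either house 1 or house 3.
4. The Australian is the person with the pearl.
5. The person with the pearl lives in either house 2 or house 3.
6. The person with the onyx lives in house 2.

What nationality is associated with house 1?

The person who enjoys knitting is in house 1 (clue 3).
From clue 6, the person with the onyx must be in house 2.
That leaves emerald as the gemstone for house 1.
So house 3 gets pearl for gemstone.
By clue 4, the Australian is in house 3.
So house 1 gets German for nationality.
That leaves Greek as the nationality for house 2.
The person who enjoys reading is in house 2 (clue 1).
House 3's hobby must be origami (nothing else left).
So: house 1 = German/emerald/knitting, house 2 = Greek/onyx/reading, house 3 = Australian/pearl/origami.

German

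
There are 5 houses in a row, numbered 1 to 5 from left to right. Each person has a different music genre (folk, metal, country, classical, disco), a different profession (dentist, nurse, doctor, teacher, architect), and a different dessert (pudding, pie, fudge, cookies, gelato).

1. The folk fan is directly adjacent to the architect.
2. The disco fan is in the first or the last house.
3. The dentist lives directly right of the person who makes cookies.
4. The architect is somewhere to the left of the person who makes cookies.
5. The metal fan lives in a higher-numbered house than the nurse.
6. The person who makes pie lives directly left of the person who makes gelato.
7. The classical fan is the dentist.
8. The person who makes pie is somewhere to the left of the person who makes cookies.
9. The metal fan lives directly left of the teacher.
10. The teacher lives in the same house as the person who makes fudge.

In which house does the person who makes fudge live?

3

The disco fan is narrowed to house 1 or 5; consider each.
Placing it in house 5 leads to a contradiction, so it's in house 1.
The classical fan is narrowed to house 3 or 4 or 5; consider each.
Placing it in house 3 and house 4 leads to a contradiction, so it's in house 5.
By clue 7, the dentist is in house 5.
Clue 3: the person who makes cookies is in house 4.
House 5 dessert: only pudding fits.
By clue 10, the teacher is in house 3.
That leaves doctor as the profession for house 4.
House 1's dessert must be pie (nothing else left).
House 2's dessert must be gelato (nothing else left).
House 3 dessert: only fudge fits.
By clue 9, the metal fan is in house 2.
The only music genre still possible for house 4 is country.
Clue 1: the architect is in house 2.
The nurse is in house 1 (clue 5).
That leaves folk as the music genre for house 3.
So: house 1 = disco/nurse/pie, house 2 = metal/architect/gelato, house 3 = folk/teacher/fudge, house 4 = country/doctor/cookies, house 5 = classical/dentist/pudding.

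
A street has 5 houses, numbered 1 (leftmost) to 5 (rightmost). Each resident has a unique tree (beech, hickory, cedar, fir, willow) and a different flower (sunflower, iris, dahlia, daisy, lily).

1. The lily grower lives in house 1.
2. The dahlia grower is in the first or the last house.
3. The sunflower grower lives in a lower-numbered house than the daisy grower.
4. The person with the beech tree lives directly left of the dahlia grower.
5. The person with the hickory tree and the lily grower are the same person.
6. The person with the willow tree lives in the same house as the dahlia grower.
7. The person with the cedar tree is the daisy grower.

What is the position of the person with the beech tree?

Clue 1 places the lily grower in house 1.
By clue 4, the person with the beech tree is in house 4.
From clue 4, the dahlia grower must be in house 5.
Clue 5 places the person with the hickory tree in house 1.
Clue 6: the person with the willow tree is in house 5.
By clue 7, the person with the cedar tree is in house 3.
Clue 7 places the daisy grower in house 3.
So house 2 gets fir for tree.
So house 4 gets iris for flower.
House 2 flower: only sunflower fits.
So: house 1 = hickory/lily, house 2 = fir/sunflower, house 3 = cedar/daisy, house 4 = beech/iris, house 5 = willow/dahlia.

4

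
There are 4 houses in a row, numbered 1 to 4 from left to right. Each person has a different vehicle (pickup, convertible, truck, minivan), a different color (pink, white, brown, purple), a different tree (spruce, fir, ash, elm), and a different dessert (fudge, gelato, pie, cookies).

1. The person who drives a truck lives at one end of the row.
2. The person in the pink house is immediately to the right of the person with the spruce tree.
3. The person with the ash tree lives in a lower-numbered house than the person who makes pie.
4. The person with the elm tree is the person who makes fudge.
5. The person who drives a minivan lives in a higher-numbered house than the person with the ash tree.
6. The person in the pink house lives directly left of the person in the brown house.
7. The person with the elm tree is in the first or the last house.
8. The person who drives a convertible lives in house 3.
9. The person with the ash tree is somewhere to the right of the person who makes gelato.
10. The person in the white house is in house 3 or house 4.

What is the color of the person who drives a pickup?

The person who drives a convertible is in house 3 (clue 8).
House 1 color: only purple fits.
House 2 color: only pink fits.
By clue 2, the person with the spruce tree is in house 1.
From clue 5, the person who drives a minivan must be in house 4.
Clue 6 places the person in the brown house in house 3.
House 2 vehicle: only pickup fits.
House 4 color: only white fits.
The only tree still possible for house 4 is elm.
From clue 4, the person who makes fudge must be in house 4.
House 1's vehicle must be truck (nothing else left).
House 3's dessert must be pie (nothing else left).
The person with the ash tree is in house 2 (clue 3).
The person who makes gelato is in house 1 (clue 9).
The only tree still possible for house 3 is fir.
That leaves cookies as the dessert for house 2.
So: house 1 = truck/purple/spruce/gelato, house 2 = pickup/pink/ash/cookies, house 3 = convertible/brown/fir/pie, house 4 = minivan/white/elm/fudge.

pink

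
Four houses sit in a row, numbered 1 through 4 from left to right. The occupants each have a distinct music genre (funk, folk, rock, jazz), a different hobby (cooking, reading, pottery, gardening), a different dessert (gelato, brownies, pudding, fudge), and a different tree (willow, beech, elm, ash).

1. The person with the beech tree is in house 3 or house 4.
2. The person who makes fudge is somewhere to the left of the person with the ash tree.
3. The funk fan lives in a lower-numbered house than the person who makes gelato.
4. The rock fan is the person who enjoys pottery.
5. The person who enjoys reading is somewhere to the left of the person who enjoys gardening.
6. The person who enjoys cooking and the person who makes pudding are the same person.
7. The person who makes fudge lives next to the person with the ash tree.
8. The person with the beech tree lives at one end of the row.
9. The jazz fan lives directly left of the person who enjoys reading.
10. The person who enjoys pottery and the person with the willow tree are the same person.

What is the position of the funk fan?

3

Clue 8 places the person with the beech tree in house 4.
That leaves folk as the music genre for house 4.
The jazz fan is narrowed to house 1 or 2; consider each.
Placing it in house 1 leads to a contradiction, so it's in house 2.
Clue 9 places the person who enjoys reading in house 3.
House 4 hobby: only gardening fits.
From clue 4, the rock fan must be in house 1.
Clue 4 places the person who enjoys pottery in house 1.
The person with the willow tree is in house 1 (clue 10).
House 3 music genre: only funk fits.
So house 2 gets cooking for hobby.
Clue 3: the person who makes gelato is in house 4.
By clue 6, the person who makes pudding is in house 2.
House 1 dessert: only fudge fits.
The only dessert still possible for house 3 is brownies.
Clue 7: the person with the ash tree is in house 2.
The only tree still possible for house 3 is elm.
So: house 1 = rock/pottery/fudge/willow, house 2 = jazz/cooking/pudding/ash, house 3 = funk/reading/brownies/elm, house 4 = folk/gardening/gelato/beech.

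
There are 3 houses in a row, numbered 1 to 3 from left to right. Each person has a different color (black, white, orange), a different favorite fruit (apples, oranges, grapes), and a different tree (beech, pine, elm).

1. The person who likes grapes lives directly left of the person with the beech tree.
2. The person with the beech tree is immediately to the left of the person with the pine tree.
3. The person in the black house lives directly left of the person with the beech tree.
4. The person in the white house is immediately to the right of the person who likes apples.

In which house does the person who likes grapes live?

Clue 2: the person with the beech tree is in house 2.
Clue 2 places the person with the pine tree in house 3.
By clue 3, the person in the black house is in house 1.
The only favorite fruit still possible for house 3 is oranges.
House 1 tree: only elm fits.
Clue 1 places the person who likes grapes in house 1.
House 2's favorite fruit must be apples (nothing else left).
From clue 4, the person in the white house must be in house 3.
The only color still possible for house 2 is orange.
So: house 1 = black/grapes/elm, house 2 = orange/apples/beech, house 3 = white/oranges/pine.

1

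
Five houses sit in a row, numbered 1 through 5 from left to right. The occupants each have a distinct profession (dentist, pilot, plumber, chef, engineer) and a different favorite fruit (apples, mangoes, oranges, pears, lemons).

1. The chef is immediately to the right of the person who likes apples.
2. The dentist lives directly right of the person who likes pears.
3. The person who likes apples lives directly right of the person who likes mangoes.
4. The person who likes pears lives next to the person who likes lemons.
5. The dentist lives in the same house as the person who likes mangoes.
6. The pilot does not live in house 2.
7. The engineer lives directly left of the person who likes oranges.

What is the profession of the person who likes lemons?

pilot

House 5 favorite fruit: only oranges fits.
From clue 7, the engineer must be in house 4.
That leaves apples as the favorite fruit for house 4.
Clue 3 places the person who likes mangoes in house 3.
Clue 5 places the dentist in house 3.
House 2 profession: only plumber fits.
House 5's profession must be chef (nothing else left).
The person who likes pears is in house 2 (clue 2).
From clue 4, the person who likes lemons must be in house 1.
House 1's profession must be pilot (nothing else left).
So: house 1 = pilot/lemons, house 2 = plumber/pears, house 3 = dentist/mangoes, house 4 = engineer/apples, house 5 = chef/oranges.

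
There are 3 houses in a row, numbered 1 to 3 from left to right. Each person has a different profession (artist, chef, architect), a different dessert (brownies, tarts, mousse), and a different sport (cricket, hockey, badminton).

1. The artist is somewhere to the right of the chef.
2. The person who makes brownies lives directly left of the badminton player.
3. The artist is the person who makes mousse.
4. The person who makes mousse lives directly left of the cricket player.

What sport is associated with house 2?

By clue 4, the person who makes mousse is in house 2.
From clue 4, the cricket player must be in house 3.
That leaves tarts as the dessert for house 3.
House 1 sport: only hockey fits.
So house 2 gets badminton for sport.
Clue 3 places the artist in house 2.
House 1 profession: only chef fits.
The only profession still possible for house 3 is architect.
House 1's dessert must be brownies (nothing else left).
So: house 1 = chef/brownies/hockey, house 2 = artist/mousse/badminton, house 3 = architect/tarts/cricket.

badminton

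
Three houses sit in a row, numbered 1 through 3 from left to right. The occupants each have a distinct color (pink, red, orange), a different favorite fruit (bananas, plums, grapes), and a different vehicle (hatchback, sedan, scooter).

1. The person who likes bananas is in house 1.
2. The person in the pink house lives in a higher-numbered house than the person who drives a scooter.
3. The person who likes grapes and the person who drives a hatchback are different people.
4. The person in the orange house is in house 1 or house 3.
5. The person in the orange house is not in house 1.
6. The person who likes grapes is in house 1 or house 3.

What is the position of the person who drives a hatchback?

From clue 1, the person who likes bananas must be in house 1.
Clue 5: the person in the orange house is in house 3.
That leaves red as the color for house 1.
That leaves pink as the color for house 2.
The only favorite fruit still possible for house 2 is plums.
The only favorite fruit still possible for house 3 is grapes.
The person who drives a scooter is in house 1 (clue 2).
So house 3 gets sedan for vehicle.
That leaves hatchback as the vehicle for house 2.
So: house 1 = red/bananas/scooter, house 2 = pink/plums/hatchback, house 3 = orange/grapes/sedan.

2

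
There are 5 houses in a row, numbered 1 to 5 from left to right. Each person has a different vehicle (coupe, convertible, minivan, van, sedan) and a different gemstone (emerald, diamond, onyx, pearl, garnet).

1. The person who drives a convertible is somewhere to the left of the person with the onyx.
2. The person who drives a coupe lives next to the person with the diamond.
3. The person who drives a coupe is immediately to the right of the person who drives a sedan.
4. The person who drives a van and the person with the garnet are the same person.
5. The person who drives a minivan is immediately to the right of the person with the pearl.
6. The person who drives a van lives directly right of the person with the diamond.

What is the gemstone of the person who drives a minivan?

The person who drives a convertible is narrowed to house 1 or 2 or 3 or 4; consider each.
Placing it in house 2 and house 3 and house 4 leads to a contradiction, so it's in house 1.
The person who drives a coupe is narrowed to house 3 or 4 or 5; consider each.
Placing it in house 4 and house 5 leads to a contradiction, so it's in house 3.
Clue 3 places the person who drives a sedan in house 2.
The only vehicle still possible for house 4 is minivan.
That leaves van as the vehicle for house 5.
Clue 4: the person with the garnet is in house 5.
Clue 5: the person with the pearl is in house 3.
The person with the diamond is in house 4 (clue 6).
The only gemstone still possible for house 1 is emerald.
The only gemstone still possible for house 2 is onyx.
So: house 1 = convertible/emerald, house 2 = sedan/onyx, house 3 = coupe/pearl, house 4 = minivan/diamond, house 5 = van/garnet.

diamond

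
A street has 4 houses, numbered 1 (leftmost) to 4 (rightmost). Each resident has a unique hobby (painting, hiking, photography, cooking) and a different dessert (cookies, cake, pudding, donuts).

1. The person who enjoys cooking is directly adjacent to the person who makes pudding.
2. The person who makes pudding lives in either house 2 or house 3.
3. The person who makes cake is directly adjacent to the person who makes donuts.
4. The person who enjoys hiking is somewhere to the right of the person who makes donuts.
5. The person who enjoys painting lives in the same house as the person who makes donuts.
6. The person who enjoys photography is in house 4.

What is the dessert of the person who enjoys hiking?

From clue 6, the person who enjoys photography must be in house 4.
House 4's dessert must be cookies (nothing else left).
The person who enjoys hiking is narrowed to house 2 or 3; consider each.
Placing it in house 2 leads to a contradiction, so it's in house 3.
The person who enjoys cooking is narrowed to house 1 or 2; consider each.
Placing it in house 1 leads to a contradiction, so it's in house 2.
The person who makes pudding is in house 3 (clue 1).
So house 1 gets painting for hobby.
The person who makes donuts is in house 1 (clue 5).
House 2 dessert: only cake fits.
So: house 1 = painting/donuts, house 2 = cooking/cake, house 3 = hiking/pudding, house 4 = photography/cookies.

pudding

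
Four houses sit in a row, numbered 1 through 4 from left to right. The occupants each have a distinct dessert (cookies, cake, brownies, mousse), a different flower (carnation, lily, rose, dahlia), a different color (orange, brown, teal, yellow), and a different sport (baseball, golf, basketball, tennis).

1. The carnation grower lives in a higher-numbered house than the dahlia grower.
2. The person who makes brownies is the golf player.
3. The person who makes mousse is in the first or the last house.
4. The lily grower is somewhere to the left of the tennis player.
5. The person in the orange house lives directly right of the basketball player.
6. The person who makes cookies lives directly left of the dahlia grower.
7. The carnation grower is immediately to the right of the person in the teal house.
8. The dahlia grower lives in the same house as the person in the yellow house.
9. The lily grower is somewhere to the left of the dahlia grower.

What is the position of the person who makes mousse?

4

House 1 color: only brown fits.
The only color still possible for house 4 is orange.
Clue 5: the basketball player is in house 3.
That leaves cake as the dessert for house 3.
The person who makes cookies is narrowed to house 1 or 2; consider each.
Placing it in house 2 leads to a contradiction, so it's in house 1.
Clue 6: the dahlia grower is in house 2.
Clue 8 places the person in the yellow house in house 2.
By clue 9, the lily grower is in house 1.
So house 2 gets brownies for dessert.
That leaves mousse as the dessert for house 4.
The only color still possible for house 3 is teal.
The golf player is in house 2 (clue 2).
The carnation grower is in house 4 (clue 7).
House 3's flower must be rose (nothing else left).
The only sport still possible for house 1 is baseball.
That leaves tennis as the sport for house 4.
So: house 1 = cookies/lily/brown/baseball, house 2 = brownies/dahlia/yellow/golf, house 3 = cake/rose/teal/basketball, house 4 = mousse/carnation/orange/tennis.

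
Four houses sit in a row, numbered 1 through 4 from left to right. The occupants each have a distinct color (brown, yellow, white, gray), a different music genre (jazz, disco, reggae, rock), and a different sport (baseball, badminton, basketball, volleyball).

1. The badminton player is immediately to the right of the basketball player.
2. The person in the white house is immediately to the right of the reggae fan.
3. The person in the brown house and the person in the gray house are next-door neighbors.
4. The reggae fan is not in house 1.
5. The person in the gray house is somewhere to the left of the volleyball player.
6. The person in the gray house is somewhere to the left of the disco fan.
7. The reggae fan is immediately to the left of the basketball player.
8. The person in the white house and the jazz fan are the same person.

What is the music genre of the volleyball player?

The reggae fan is in house 2 (clue 7).
Clue 7: the basketball player is in house 3.
The only music genre still possible for house 1 is rock.
House 1 sport: only baseball fits.
Clue 1 places the badminton player in house 4.
From clue 2, the person in the white house must be in house 3.
By clue 8, the jazz fan is in house 3.
House 4 music genre: only disco fits.
So house 2 gets volleyball for sport.
By clue 5, the person in the gray house is in house 1.
The only color still possible for house 4 is yellow.
The only color still possible for house 2 is brown.
So: house 1 = gray/rock/baseball, house 2 = brown/reggae/volleyball, house 3 = white/jazz/basketball, house 4 = yellow/disco/badminton.

reggae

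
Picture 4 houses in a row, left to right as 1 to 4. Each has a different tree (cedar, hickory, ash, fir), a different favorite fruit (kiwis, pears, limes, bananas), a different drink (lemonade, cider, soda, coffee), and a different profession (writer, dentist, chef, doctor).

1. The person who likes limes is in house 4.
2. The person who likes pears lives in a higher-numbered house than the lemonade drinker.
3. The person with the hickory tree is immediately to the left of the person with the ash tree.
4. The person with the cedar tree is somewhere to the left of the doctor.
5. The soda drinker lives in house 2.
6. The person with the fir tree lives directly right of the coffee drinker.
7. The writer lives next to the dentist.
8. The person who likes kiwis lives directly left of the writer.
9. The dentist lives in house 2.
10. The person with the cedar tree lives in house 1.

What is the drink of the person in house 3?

Clue 1: the person who likes limes is in house 4.
From clue 5, the soda drinker must be in house 2.
Clue 9 places the dentist in house 2.
Clue 10 places the person with the cedar tree in house 1.
The only drink still possible for house 4 is cider.
House 1's profession must be chef (nothing else left).
Clue 2: the lemonade drinker is in house 1.
Clue 7: the writer is in house 3.
Clue 8: the person who likes kiwis is in house 2.
House 1 favorite fruit: only bananas fits.
House 3 favorite fruit: only pears fits.
That leaves coffee as the drink for house 3.
So house 4 gets doctor for profession.
By clue 6, the person with the fir tree is in house 4.
House 2 tree: only hickory fits.
The only tree still possible for house 3 is ash.
So: house 1 = cedar/bananas/lemonade/chef, house 2 = hickory/kiwis/soda/dentist, house 3 = ash/pears/coffee/writer, house 4 = fir/limes/cider/doctor.

coffee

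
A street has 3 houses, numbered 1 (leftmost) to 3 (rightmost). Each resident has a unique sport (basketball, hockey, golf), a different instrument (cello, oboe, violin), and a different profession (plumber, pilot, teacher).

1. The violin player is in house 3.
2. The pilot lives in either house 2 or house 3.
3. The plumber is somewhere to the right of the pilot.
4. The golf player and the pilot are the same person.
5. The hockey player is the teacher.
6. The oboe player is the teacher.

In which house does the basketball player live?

3

Clue 1 places the violin player in house 3.
The plumber is in house 3 (clue 3).
Clue 3 places the pilot in house 2.
By clue 4, the golf player is in house 2.
House 1 profession: only teacher fits.
By clue 5, the hockey player is in house 1.
The oboe player is in house 1 (clue 6).
House 3 sport: only basketball fits.
House 2 instrument: only cello fits.
So: house 1 = hockey/oboe/teacher, house 2 = golf/cello/pilot, house 3 = basketball/violin/plumber.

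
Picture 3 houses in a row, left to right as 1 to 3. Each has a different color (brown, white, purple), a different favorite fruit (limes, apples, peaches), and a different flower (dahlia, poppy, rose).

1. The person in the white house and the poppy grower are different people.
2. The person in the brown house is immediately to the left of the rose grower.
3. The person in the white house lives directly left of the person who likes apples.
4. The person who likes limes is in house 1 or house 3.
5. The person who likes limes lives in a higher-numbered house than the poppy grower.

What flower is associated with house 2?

Clue 5 places the person who likes limes in house 3.
House 3's color must be purple (nothing else left).
That leaves peaches as the favorite fruit for house 1.
The only favorite fruit still possible for house 2 is apples.
Clue 3 places the person in the white house in house 1.
That leaves brown as the color for house 2.
Clue 1: the poppy grower is in house 2.
By clue 2, the rose grower is in house 3.
House 1's flower must be dahlia (nothing else left).
So: house 1 = white/peaches/dahlia, house 2 = brown/apples/poppy, house 3 = purple/limes/rose.

poppy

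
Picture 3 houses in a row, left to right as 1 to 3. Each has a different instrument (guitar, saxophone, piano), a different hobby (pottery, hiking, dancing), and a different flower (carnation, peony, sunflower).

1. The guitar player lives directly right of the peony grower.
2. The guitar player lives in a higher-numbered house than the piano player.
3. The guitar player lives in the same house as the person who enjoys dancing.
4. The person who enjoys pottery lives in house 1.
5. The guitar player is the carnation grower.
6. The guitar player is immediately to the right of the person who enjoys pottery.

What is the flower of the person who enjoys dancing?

Clue 4 places the person who enjoys pottery in house 1.
The guitar player is in house 2 (clue 6).
House 1's instrument must be piano (nothing else left).
The only instrument still possible for house 3 is saxophone.
The peony grower is in house 1 (clue 1).
The person who enjoys dancing is in house 2 (clue 3).
Clue 5: the carnation grower is in house 2.
So house 3 gets hiking for hobby.
The only flower still possible for house 3 is sunflower.
So: house 1 = piano/pottery/peony, house 2 = guitar/dancing/carnation, house 3 = saxophone/hiking/sunflower.

carnation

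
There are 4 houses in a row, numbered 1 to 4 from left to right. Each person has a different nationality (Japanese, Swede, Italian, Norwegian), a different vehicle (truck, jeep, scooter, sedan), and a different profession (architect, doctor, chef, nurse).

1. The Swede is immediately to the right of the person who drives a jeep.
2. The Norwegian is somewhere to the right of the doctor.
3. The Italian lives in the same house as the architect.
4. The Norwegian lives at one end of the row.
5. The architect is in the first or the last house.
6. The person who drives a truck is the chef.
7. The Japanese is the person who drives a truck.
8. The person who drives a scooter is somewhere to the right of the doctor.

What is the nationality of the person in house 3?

Clue 4: the Norwegian is in house 4.
From clue 3, the Italian must be in house 1.
The architect is in house 1 (clue 3).
That leaves nurse as the profession for house 4.
The Japanese is narrowed to house 2 or 3; consider each.
Placing it in house 2 leads to a contradiction, so it's in house 3.
By clue 7, the person who drives a truck is in house 3.
House 2's nationality must be Swede (nothing else left).
House 4 vehicle: only scooter fits.
Clue 1 places the person who drives a jeep in house 1.
Clue 6 places the chef in house 3.
House 2's vehicle must be sedan (nothing else left).
House 2 profession: only doctor fits.
So: house 1 = Italian/jeep/architect, house 2 = Swede/sedan/doctor, house 3 = Japanese/truck/chef, house 4 = Norwegian/scooter/nurse.

Japanese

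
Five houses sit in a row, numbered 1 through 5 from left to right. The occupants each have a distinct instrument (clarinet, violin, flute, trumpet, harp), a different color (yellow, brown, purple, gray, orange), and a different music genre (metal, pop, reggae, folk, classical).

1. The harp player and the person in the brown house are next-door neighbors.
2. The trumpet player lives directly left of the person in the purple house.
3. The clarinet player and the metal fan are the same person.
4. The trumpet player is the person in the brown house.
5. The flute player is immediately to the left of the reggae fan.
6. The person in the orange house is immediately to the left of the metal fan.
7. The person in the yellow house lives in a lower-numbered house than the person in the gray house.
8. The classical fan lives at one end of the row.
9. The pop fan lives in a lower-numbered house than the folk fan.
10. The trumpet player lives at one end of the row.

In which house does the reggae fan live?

4

Clue 10 places the trumpet player in house 1.
The person in the purple house is in house 2 (clue 2).
The person in the brown house is in house 1 (clue 4).
The only color still possible for house 5 is gray.
By clue 1, the harp player is in house 2.
The clarinet player is narrowed to house 4 or 5; consider each.
Placing it in house 4 leads to a contradiction, so it's in house 5.
By clue 3, the metal fan is in house 5.
The person in the orange house is in house 4 (clue 6).
House 3's color must be yellow (nothing else left).
The only music genre still possible for house 1 is classical.
So house 4 gets reggae for music genre.
From clue 5, the flute player must be in house 3.
The pop fan is in house 2 (clue 9).
From clue 9, the folk fan must be in house 3.
The only instrument still possible for house 4 is violin.
So: house 1 = trumpet/brown/classical, house 2 = harp/purple/pop, house 3 = flute/yellow/folk, house 4 = violin/orange/reggae, house 5 = clarinet/gray/metal.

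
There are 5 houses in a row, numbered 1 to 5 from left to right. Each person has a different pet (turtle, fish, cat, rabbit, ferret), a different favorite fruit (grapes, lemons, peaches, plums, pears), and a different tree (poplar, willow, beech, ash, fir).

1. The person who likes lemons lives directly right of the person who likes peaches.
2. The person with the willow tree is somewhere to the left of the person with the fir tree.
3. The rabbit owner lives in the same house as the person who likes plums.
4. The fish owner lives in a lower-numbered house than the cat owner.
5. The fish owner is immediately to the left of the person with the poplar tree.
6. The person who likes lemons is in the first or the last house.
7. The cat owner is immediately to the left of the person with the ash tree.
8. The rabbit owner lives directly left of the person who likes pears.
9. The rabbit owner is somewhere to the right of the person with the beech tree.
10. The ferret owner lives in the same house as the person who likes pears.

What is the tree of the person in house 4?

Clue 6 places the person who likes lemons in house 5.
By clue 1, the person who likes peaches is in house 4.
House 5 pet: only turtle fits.
The only favorite fruit still possible for house 1 is grapes.
The only favorite fruit still possible for house 2 is plums.
House 3 favorite fruit: only pears fits.
Clue 3 places the rabbit owner in house 2.
Clue 9 places the person with the beech tree in house 1.
From clue 10, the ferret owner must be in house 3.
The only pet still possible for house 1 is fish.
House 4 pet: only cat fits.
Clue 5 places the person with the poplar tree in house 2.
By clue 7, the person with the ash tree is in house 5.
From clue 2, the person with the willow tree must be in house 3.
Clue 2 places the person with the fir tree in house 4.
So: house 1 = fish/grapes/beech, house 2 = rabbit/plums/poplar, house 3 = ferret/pears/willow, house 4 = cat/peaches/fir, house 5 = turtle/lemons/ash.

fir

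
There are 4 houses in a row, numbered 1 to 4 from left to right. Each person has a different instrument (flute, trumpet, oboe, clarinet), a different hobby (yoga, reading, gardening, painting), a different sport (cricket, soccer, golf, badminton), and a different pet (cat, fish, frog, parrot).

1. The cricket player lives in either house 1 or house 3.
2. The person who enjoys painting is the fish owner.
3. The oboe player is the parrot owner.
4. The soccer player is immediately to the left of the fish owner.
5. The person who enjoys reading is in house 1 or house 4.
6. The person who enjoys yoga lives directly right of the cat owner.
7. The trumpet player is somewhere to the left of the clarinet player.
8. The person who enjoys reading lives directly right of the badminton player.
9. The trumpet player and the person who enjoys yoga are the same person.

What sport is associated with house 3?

badminton

Clue 8 places the person who enjoys reading in house 4.
Clue 8 places the badminton player in house 3.
House 4's sport must be golf (nothing else left).
House 1 hobby: only gardening fits.
That leaves cricket as the sport for house 1.
So house 2 gets soccer for sport.
Clue 4: the fish owner is in house 3.
From clue 2, the person who enjoys painting must be in house 3.
So house 2 gets yoga for hobby.
The cat owner is in house 1 (clue 6).
Clue 9 places the trumpet player in house 2.
From clue 3, the oboe player must be in house 4.
By clue 3, the parrot owner is in house 4.
The only instrument still possible for house 1 is flute.
House 3's instrument must be clarinet (nothing else left).
The only pet still possible for house 2 is frog.
So: house 1 = flute/gardening/cricket/cat, house 2 = trumpet/yoga/soccer/frog, house 3 = clarinet/painting/badminton/fish, house 4 = oboe/reading/golf/parrot.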